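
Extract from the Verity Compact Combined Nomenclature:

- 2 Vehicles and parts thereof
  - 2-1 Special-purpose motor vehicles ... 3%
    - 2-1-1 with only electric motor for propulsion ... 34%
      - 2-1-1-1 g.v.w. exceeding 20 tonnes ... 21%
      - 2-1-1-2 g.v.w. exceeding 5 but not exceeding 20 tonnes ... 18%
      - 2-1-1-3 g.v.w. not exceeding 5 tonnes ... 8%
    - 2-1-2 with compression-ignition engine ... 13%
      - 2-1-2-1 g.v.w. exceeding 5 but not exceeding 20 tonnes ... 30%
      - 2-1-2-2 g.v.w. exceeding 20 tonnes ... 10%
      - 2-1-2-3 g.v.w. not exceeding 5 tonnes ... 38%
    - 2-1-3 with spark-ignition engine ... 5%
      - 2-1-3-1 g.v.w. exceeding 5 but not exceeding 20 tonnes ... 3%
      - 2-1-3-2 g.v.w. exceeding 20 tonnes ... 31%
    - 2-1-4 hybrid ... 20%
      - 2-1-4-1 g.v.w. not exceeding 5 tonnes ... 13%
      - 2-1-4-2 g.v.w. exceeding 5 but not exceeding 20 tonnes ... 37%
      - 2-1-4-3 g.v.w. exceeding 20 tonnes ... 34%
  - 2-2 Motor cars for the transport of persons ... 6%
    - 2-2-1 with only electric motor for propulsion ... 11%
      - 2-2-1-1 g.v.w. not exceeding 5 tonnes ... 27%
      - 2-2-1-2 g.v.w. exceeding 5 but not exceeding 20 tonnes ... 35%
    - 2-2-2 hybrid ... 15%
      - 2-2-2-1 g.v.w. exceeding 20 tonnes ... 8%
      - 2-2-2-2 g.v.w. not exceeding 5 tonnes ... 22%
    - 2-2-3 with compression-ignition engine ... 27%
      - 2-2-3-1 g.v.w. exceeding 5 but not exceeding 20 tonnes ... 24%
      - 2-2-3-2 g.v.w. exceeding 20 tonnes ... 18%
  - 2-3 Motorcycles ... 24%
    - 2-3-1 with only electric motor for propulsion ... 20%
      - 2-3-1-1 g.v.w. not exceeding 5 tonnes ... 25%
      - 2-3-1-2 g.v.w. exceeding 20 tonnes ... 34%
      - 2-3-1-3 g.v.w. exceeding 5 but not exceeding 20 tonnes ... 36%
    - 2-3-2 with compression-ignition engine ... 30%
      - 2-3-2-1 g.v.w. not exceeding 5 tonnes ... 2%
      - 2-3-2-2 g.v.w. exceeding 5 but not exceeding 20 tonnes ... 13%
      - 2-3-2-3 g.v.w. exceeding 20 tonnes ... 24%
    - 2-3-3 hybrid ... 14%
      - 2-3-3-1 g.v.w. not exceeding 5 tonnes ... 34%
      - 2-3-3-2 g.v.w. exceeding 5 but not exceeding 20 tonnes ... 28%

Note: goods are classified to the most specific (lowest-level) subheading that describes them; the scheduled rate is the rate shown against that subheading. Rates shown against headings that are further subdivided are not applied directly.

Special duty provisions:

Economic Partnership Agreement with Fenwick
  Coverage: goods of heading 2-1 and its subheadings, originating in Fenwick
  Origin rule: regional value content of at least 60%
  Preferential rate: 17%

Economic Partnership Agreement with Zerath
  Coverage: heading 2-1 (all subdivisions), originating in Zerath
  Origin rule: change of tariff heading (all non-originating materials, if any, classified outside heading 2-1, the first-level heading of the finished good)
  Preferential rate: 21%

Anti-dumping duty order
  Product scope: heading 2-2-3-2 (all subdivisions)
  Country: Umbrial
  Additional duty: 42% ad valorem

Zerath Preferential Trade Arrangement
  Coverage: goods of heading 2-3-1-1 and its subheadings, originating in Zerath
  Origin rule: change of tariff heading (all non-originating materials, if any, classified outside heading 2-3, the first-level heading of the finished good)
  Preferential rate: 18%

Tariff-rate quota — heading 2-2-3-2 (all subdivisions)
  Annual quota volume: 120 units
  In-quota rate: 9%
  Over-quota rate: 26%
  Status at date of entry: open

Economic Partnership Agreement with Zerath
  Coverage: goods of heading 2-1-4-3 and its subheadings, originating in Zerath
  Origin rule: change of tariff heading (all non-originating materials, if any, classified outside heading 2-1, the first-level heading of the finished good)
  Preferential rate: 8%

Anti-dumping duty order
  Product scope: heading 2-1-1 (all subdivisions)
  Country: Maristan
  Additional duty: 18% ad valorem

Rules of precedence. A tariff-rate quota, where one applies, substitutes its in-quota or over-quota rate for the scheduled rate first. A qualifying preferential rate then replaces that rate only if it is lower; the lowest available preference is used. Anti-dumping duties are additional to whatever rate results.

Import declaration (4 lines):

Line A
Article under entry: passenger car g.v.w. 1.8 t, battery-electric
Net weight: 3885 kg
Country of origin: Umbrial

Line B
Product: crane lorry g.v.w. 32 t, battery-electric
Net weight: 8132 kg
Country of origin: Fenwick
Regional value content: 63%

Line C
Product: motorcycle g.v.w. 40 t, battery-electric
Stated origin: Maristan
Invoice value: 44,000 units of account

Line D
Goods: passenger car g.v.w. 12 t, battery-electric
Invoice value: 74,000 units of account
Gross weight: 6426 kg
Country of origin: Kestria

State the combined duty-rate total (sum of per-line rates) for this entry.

113%

Line A: passenger car → 2-2; battery-electric → 2-2-1; g.v.w. 1.8 t → 2-2-1-1. Scheduled 27%. No special measure applies. → 27%.
Line B: crane lorry → 2-1; battery-electric → 2-1-1; g.v.w. 32 t → 2-1-1-1. Scheduled 21%. Fenwick agreement on 2-1: RVC ≥ 60% → 17% available; preferential 17%. → 17%.
Line C: motorcycle → 2-3; battery-electric → 2-3-1; g.v.w. 40 t → 2-3-1-2. Scheduled 34%. No special measure applies. → 34%.
Line D: passenger car → 2-2; battery-electric → 2-2-1; g.v.w. 12 t → 2-2-1-2. Scheduled 35%. No special measure applies. → 35%.
Sum: 27% + 17% + 34% + 35% = 113%.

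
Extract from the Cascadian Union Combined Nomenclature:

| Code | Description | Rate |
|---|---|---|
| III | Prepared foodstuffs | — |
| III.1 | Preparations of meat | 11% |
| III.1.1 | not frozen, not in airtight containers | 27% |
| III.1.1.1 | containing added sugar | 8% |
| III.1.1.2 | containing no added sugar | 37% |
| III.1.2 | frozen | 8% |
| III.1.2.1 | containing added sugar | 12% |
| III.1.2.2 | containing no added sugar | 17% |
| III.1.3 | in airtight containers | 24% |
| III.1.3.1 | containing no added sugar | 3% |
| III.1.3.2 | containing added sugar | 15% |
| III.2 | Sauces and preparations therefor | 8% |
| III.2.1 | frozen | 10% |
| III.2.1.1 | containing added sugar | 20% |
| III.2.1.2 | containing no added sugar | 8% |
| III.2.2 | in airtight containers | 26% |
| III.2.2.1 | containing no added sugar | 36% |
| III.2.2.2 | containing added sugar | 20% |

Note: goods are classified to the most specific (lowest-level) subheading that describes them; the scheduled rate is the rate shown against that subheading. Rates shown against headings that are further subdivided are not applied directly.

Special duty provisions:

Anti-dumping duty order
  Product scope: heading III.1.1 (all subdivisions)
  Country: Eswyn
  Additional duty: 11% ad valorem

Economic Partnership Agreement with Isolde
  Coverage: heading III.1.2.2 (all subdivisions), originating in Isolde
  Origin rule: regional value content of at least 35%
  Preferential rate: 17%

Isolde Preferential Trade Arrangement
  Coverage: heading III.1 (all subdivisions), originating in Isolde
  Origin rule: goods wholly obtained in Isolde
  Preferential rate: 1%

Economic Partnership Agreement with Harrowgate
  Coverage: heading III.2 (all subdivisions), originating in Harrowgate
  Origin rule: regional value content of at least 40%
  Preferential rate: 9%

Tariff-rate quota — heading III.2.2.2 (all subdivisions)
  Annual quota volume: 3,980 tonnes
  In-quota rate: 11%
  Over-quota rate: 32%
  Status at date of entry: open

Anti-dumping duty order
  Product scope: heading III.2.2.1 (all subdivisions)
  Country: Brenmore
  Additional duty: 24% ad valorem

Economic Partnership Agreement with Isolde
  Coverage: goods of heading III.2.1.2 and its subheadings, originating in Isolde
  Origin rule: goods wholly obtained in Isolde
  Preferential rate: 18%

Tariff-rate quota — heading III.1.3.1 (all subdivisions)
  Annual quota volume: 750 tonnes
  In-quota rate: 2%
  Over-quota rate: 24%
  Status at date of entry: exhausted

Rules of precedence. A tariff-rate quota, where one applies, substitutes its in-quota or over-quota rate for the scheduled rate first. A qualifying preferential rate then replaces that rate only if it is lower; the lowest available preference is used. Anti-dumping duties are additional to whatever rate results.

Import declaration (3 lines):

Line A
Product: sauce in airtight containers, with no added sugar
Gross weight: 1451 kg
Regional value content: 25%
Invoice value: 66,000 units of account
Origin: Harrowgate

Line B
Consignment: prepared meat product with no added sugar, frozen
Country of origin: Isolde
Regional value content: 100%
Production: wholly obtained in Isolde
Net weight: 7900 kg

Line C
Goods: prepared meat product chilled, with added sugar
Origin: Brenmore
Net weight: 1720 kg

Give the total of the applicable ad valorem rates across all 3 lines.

45%

Line A: sauce → III.2; in airtight containers → III.2.2; with no added sugar → III.2.2.1. Scheduled 36%. Harrowgate agreement on III.2: RVC < 40%. → 36%.
Line B: prepared meat product → III.1; frozen → III.1.2; with no added sugar → III.1.2.2. Scheduled 17%. Isolde agreement on III.1.2.2: RVC ≥ 35% → 17% available; Isolde agreement on III.1: wholly obtained → 1% available; Isolde agreement on III.2.1.2: III.1.2.2 not covered; preferential 1%. → 1%.
Line C: prepared meat product → III.1; chilled → III.1.1; with added sugar → III.1.1.1. Scheduled 8%. No special measure applies. → 8%.
Sum: 36% + 1% + 8% = 45%.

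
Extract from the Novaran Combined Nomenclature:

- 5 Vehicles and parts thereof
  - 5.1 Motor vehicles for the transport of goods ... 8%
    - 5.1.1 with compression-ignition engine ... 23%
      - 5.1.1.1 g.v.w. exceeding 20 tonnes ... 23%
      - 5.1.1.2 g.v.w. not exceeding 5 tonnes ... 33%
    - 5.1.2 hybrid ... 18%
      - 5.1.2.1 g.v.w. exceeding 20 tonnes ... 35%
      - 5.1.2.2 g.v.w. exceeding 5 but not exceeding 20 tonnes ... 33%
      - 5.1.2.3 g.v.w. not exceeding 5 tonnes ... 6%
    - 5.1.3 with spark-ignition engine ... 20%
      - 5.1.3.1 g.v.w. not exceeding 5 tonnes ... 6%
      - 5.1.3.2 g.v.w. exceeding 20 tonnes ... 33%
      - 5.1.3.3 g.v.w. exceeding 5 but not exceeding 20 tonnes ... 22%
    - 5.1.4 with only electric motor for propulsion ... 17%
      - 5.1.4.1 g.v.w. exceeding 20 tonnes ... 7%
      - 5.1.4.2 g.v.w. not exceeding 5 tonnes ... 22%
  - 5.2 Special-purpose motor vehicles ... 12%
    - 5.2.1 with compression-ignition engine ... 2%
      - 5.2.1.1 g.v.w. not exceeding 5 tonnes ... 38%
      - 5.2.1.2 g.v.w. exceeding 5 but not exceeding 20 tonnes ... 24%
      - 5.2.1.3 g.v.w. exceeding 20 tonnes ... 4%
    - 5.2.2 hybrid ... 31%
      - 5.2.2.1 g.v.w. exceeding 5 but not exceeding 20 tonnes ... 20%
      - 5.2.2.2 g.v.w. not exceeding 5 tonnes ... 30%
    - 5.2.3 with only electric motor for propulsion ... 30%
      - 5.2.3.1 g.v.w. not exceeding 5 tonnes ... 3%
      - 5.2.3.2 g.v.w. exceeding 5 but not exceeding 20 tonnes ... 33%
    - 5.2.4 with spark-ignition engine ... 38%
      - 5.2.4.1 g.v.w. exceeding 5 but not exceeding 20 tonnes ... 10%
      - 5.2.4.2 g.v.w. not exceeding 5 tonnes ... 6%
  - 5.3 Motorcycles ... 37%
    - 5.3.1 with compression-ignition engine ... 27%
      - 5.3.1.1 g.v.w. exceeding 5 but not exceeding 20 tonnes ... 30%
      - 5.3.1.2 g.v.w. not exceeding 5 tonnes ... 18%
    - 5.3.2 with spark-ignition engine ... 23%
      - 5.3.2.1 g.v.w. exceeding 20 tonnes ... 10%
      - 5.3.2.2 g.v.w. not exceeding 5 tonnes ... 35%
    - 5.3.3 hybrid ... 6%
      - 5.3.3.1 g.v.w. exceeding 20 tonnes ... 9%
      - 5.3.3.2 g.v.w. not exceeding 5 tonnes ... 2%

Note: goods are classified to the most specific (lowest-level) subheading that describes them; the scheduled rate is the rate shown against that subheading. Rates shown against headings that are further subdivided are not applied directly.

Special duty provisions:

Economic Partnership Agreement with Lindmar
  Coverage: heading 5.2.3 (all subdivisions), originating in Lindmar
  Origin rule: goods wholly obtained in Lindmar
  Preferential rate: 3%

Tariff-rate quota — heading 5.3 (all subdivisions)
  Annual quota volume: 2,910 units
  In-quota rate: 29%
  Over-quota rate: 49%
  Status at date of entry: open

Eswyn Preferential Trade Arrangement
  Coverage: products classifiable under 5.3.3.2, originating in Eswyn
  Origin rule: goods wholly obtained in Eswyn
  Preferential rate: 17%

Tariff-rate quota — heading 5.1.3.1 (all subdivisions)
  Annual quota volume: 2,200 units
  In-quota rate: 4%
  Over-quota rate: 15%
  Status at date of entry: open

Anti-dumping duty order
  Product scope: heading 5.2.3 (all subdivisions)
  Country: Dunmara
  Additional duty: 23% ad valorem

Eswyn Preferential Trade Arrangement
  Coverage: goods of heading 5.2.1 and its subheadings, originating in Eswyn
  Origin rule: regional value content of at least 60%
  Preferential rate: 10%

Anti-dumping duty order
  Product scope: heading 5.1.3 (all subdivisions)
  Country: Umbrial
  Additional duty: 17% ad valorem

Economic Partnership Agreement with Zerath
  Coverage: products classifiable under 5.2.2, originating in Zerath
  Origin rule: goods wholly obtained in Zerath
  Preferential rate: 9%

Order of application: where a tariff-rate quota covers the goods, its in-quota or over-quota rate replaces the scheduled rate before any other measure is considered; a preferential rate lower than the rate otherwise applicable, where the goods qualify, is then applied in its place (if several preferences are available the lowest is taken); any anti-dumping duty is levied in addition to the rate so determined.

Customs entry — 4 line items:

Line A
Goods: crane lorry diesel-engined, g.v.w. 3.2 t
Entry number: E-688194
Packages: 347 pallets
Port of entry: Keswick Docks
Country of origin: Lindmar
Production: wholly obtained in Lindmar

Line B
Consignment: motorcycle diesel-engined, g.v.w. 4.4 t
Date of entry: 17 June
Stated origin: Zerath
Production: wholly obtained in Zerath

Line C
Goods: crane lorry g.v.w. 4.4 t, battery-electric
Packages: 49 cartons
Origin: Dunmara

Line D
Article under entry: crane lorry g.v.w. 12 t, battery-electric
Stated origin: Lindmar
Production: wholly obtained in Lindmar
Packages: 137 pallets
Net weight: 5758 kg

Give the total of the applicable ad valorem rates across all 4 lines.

Line A: crane lorry → 5.2; diesel-engined → 5.2.1; g.v.w. 3.2 t → 5.2.1.1. Scheduled 38%. Lindmar agreement on 5.2.3: 5.2.1.1 not covered. → 38%.
Line B: motorcycle → 5.3; diesel-engined → 5.3.1; g.v.w. 4.4 t → 5.3.1.2. Scheduled 18%. quota on 5.3 open → in-quota 29%; Zerath agreement on 5.2.2: 5.3.1.2 not covered. → 29%.
Line C: crane lorry → 5.2; battery-electric → 5.2.3; g.v.w. 4.4 t → 5.2.3.1. Scheduled 3%. anti-dumping (Dunmara, 5.2.3): +23%; total 3% + 23% = 26%. → 26%.
Line D: crane lorry → 5.2; battery-electric → 5.2.3; g.v.w. 12 t → 5.2.3.2. Scheduled 33%. Lindmar agreement on 5.2.3: wholly obtained → 3% available; preferential 3%. → 3%.
Sum: 38% + 29% + 26% + 3% = 96%.

96%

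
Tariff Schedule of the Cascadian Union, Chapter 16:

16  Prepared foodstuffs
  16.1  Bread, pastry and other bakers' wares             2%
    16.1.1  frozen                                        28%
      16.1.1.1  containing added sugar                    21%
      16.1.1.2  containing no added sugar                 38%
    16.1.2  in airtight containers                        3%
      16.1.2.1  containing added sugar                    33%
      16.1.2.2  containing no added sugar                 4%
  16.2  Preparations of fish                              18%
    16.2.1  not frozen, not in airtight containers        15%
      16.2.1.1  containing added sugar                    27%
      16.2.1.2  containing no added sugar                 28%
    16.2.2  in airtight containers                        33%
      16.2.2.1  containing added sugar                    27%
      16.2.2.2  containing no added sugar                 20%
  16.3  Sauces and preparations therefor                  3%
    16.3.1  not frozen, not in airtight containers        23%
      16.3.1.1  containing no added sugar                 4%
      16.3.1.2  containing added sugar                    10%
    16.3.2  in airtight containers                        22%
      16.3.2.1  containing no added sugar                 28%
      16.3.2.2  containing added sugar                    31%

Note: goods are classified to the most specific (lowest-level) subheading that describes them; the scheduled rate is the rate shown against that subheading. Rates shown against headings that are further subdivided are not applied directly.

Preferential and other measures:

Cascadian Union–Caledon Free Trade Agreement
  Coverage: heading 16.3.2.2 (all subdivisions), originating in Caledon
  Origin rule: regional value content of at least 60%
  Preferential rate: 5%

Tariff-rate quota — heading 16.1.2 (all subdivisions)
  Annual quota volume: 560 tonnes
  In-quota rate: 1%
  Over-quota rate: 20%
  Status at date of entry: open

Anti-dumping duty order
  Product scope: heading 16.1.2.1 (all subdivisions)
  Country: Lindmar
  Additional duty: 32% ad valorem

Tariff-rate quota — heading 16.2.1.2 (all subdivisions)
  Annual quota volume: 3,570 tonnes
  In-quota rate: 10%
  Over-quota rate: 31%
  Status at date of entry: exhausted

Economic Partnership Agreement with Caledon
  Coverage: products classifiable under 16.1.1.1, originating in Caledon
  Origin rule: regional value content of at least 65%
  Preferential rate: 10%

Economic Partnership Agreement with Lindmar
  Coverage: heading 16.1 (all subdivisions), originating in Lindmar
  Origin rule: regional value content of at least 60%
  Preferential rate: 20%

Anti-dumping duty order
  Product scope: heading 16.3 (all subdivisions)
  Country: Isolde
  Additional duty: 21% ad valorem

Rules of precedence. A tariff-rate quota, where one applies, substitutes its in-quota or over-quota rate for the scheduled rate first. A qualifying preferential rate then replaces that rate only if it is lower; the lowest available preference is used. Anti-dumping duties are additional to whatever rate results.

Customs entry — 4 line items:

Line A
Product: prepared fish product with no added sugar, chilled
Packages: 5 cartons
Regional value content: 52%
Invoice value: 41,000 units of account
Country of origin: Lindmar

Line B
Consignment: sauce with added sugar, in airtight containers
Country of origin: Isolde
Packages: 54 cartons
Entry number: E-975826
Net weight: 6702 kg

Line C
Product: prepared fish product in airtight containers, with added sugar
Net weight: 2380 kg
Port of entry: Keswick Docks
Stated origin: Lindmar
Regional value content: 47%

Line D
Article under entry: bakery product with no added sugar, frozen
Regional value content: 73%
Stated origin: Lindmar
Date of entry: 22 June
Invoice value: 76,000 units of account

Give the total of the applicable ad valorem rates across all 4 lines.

Line A: prepared fish product → 16.2; chilled → 16.2.1; with no added sugar → 16.2.1.2. Scheduled 28%. quota on 16.2.1.2 exhausted → over-quota 31%; Lindmar agreement on 16.1: 16.2.1.2 not covered. → 31%.
Line B: sauce → 16.3; in airtight containers → 16.3.2; with added sugar → 16.3.2.2. Scheduled 31%. anti-dumping (Isolde, 16.3): +21%; total 31% + 21% = 52%. → 52%.
Line C: prepared fish product → 16.2; in airtight containers → 16.2.2; with added sugar → 16.2.2.1. Scheduled 27%. Lindmar agreement on 16.1: 16.2.2.1 not covered. → 27%.
Line D: bakery product → 16.1; frozen → 16.1.1; with no added sugar → 16.1.1.2. Scheduled 38%. Lindmar agreement on 16.1: RVC ≥ 60% → 20% available; preferential 20%. → 20%.
Sum: 31% + 52% + 27% + 20% = 130%.

130%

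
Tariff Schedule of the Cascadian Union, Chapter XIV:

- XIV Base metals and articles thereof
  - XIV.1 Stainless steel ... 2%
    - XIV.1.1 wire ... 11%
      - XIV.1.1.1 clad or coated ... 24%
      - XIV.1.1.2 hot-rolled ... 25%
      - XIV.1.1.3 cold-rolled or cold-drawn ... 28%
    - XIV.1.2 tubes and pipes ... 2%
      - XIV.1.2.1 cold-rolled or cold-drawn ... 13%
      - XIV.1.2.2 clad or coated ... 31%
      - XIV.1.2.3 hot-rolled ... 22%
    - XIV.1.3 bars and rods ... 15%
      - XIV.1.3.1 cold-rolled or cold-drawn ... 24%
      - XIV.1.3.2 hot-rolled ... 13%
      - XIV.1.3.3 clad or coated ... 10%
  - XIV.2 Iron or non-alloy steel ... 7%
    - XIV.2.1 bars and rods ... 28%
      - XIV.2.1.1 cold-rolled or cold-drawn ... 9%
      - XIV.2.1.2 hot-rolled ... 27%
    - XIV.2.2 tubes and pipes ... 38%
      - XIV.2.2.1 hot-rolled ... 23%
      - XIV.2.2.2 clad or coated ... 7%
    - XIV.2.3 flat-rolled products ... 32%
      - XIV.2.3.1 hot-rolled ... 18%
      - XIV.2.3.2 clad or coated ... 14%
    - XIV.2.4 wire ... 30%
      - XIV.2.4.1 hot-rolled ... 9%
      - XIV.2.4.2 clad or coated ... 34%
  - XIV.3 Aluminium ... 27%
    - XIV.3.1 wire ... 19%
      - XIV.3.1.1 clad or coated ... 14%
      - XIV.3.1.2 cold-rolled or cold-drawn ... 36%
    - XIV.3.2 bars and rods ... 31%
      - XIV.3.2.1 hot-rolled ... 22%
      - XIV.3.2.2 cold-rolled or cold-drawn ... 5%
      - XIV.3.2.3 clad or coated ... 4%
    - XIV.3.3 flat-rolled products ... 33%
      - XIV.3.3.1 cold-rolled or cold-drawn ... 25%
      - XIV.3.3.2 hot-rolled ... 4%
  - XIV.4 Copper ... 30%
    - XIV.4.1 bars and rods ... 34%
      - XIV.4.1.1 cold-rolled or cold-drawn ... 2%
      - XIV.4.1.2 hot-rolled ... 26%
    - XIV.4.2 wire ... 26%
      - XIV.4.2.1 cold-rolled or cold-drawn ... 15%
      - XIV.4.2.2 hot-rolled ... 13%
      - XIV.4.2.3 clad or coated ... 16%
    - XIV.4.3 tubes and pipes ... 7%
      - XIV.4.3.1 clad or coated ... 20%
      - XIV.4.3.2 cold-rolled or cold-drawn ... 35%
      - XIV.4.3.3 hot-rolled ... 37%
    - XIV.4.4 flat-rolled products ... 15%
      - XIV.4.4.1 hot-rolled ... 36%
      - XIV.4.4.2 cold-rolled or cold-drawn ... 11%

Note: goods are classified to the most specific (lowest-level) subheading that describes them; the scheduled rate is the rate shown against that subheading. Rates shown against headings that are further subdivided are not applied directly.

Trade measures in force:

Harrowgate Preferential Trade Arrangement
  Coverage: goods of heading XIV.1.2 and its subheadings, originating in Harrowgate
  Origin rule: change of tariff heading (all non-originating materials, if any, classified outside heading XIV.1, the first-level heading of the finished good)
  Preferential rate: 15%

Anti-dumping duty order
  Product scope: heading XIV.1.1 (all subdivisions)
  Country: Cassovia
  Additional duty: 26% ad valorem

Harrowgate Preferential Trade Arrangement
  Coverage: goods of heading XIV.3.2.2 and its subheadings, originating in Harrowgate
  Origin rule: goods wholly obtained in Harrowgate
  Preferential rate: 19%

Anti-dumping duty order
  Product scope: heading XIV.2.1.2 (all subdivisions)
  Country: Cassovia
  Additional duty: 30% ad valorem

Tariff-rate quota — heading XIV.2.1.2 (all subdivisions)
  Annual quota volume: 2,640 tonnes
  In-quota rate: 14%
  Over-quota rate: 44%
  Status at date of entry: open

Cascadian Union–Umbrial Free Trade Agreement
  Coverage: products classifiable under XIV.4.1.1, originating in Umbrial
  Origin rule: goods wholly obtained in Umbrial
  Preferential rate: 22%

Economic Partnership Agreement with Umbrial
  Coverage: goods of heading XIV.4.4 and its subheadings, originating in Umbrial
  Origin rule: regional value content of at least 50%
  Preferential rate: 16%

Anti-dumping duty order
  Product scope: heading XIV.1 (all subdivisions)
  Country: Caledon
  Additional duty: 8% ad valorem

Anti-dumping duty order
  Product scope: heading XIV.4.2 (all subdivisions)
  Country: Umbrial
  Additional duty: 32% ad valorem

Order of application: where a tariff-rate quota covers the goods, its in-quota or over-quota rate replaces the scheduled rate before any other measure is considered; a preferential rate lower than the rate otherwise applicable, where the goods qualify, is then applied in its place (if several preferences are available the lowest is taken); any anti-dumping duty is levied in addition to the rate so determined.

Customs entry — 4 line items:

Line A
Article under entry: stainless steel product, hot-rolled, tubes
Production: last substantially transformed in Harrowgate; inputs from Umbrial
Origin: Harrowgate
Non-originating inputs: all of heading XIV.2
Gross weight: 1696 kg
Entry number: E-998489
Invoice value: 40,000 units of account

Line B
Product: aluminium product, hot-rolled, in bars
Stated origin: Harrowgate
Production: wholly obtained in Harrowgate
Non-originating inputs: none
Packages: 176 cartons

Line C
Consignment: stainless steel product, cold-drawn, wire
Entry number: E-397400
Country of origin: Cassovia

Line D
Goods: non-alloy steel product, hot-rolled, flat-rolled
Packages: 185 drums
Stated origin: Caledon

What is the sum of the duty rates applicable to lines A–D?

109%

Line A: stainless steel → XIV.1; tubes → XIV.1.2; hot-rolled → XIV.1.2.3. Scheduled 22%. Harrowgate agreement on XIV.1.2: CTH met → 15% available; Harrowgate agreement on XIV.3.2.2: XIV.1.2.3 not covered; preferential 15%. → 15%.
Line B: aluminium → XIV.3; in bars → XIV.3.2; hot-rolled → XIV.3.2.1. Scheduled 22%. Harrowgate agreement on XIV.1.2: XIV.3.2.1 not covered; Harrowgate agreement on XIV.3.2.2: XIV.3.2.1 not covered. → 22%.
Line C: stainless steel → XIV.1; wire → XIV.1.1; cold-drawn → XIV.1.1.3. Scheduled 28%. anti-dumping (Cassovia, XIV.1.1): +26%; total 28% + 26% = 54%. → 54%.
Line D: non-alloy steel → XIV.2; flat-rolled → XIV.2.3; hot-rolled → XIV.2.3.1. Scheduled 18%. No special measure applies. → 18%.
Sum: 15% + 22% + 54% + 18% = 109%.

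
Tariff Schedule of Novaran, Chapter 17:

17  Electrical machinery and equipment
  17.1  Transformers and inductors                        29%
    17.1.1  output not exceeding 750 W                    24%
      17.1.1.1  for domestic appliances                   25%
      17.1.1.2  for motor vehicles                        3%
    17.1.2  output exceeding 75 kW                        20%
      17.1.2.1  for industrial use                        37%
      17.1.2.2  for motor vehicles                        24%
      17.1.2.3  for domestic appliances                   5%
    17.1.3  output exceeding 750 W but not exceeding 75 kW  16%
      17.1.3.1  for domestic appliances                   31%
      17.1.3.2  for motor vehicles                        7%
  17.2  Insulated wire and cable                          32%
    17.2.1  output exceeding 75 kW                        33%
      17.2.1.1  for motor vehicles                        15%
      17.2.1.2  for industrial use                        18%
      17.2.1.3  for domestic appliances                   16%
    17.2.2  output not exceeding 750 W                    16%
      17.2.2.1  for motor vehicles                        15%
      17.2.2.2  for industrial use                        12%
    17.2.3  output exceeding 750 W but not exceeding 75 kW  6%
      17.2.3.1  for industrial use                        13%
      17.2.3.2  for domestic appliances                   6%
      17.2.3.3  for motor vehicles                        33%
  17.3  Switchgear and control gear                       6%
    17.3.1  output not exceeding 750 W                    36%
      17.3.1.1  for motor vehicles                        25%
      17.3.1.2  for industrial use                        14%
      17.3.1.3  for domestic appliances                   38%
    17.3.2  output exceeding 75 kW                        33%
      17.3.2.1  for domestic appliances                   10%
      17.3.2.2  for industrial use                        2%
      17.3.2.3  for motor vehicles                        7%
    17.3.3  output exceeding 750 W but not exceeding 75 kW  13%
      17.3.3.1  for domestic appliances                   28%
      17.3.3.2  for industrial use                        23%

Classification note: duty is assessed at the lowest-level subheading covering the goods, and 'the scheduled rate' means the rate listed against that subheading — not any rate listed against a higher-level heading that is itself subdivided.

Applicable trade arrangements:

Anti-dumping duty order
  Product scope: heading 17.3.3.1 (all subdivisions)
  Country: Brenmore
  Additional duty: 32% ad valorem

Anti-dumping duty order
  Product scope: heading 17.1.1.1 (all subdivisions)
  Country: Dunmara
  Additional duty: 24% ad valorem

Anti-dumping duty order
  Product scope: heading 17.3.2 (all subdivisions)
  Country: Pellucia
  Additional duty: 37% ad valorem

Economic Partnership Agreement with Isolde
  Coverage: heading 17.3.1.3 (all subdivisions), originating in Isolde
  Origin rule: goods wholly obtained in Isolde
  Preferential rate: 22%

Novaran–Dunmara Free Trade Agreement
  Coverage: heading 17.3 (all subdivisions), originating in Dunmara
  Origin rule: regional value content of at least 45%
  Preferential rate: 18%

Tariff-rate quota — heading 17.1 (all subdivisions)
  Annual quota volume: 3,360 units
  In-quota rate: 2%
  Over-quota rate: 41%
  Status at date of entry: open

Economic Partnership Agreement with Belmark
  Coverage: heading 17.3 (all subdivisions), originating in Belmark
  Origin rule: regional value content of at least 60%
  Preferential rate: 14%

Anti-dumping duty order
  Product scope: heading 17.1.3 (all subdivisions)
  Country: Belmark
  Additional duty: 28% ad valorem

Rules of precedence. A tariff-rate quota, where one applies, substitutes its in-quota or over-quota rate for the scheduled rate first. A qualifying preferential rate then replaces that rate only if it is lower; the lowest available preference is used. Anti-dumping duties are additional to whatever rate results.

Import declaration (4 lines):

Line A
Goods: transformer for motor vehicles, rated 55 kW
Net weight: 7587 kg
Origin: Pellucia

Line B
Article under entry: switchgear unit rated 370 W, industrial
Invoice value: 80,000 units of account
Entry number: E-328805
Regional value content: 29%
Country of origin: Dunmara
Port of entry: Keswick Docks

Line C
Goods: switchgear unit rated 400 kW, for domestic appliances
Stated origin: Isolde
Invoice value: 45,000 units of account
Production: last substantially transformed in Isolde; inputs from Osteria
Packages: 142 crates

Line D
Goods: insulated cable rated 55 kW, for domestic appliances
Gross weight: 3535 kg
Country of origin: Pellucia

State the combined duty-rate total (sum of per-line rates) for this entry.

Line A: transformer → 17.1; rated 55 kW → 17.1.3; for motor vehicles → 17.1.3.2. Scheduled 7%. quota on 17.1 open → in-quota 2%. → 2%.
Line B: switchgear unit → 17.3; rated 370 W → 17.3.1; industrial → 17.3.1.2. Scheduled 14%. Dunmara agreement on 17.3: RVC < 45%. → 14%.
Line C: switchgear unit → 17.3; rated 400 kW → 17.3.2; for domestic appliances → 17.3.2.1. Scheduled 10%. Isolde agreement on 17.3.1.3: 17.3.2.1 not covered. → 10%.
Line D: insulated cable → 17.2; rated 55 kW → 17.2.3; for domestic appliances → 17.2.3.2. Scheduled 6%. No special measure applies. → 6%.
Sum: 2% + 14% + 10% + 6% = 32%.

32%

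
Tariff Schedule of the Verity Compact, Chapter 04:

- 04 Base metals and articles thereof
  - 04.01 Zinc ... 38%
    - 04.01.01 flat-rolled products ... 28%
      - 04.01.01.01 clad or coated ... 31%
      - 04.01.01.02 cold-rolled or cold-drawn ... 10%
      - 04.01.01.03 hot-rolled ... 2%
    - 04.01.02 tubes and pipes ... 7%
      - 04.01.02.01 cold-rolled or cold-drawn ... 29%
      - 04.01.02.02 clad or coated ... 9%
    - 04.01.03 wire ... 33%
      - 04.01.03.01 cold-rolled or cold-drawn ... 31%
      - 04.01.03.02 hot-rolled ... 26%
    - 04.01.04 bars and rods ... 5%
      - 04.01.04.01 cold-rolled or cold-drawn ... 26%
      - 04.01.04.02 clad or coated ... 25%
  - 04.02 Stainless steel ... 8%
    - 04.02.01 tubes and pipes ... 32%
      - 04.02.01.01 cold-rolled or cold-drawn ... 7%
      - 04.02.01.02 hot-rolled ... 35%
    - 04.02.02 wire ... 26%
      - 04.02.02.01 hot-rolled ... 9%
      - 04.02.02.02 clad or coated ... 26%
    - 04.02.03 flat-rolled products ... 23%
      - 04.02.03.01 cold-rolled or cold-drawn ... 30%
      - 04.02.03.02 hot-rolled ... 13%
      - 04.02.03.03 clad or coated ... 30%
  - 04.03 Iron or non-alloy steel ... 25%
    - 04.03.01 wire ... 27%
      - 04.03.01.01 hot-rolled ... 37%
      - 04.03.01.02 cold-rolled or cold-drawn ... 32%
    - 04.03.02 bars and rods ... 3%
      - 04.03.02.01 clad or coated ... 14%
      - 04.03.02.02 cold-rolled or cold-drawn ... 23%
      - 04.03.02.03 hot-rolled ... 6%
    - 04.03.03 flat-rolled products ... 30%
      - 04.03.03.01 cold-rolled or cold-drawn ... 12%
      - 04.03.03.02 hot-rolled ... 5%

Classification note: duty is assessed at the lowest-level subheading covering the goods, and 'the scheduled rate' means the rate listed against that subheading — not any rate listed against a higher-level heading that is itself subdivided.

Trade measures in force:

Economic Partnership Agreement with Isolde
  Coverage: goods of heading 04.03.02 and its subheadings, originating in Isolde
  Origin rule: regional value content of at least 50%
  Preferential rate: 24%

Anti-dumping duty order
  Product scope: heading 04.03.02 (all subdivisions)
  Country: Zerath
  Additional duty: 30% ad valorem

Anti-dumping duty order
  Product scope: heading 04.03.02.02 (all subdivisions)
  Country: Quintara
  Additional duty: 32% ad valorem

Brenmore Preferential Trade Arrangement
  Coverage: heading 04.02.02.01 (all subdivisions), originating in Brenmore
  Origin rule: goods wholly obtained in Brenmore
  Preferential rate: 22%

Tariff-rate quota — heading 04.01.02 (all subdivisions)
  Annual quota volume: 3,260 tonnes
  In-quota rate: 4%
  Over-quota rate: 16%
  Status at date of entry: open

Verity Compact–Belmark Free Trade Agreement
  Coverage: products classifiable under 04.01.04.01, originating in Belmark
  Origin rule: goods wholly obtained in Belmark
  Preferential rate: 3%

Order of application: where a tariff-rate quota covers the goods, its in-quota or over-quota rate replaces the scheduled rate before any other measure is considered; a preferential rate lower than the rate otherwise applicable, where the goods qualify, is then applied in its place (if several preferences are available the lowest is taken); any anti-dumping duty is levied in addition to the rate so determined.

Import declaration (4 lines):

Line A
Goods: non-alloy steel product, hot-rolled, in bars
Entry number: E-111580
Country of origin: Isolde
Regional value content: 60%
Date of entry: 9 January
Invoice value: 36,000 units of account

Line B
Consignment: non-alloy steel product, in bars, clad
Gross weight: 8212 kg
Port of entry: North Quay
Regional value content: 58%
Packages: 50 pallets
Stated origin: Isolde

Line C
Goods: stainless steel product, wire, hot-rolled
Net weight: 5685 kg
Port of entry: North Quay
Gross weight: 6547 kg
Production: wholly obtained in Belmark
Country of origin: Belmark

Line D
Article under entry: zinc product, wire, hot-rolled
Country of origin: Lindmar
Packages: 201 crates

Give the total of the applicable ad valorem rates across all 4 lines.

Line A: non-alloy steel → 04.03; in bars → 04.03.02; hot-rolled → 04.03.02.03. Scheduled 6%. Isolde agreement on 04.03.02: RVC ≥ 50% → 24% available; preference 24% not lower than 6% → no reduction. → 6%.
Line B: non-alloy steel → 04.03; in bars → 04.03.02; clad → 04.03.02.01. Scheduled 14%. Isolde agreement on 04.03.02: RVC ≥ 50% → 24% available; preference 24% not lower than 14% → no reduction. → 14%.
Line C: stainless steel → 04.02; wire → 04.02.02; hot-rolled → 04.02.02.01. Scheduled 9%. Belmark agreement on 04.01.04.01: 04.02.02.01 not covered. → 9%.
Line D: zinc → 04.01; wire → 04.01.03; hot-rolled → 04.01.03.02. Scheduled 26%. No special measure applies. → 26%.
Sum: 6% + 14% + 9% + 26% = 55%.

55%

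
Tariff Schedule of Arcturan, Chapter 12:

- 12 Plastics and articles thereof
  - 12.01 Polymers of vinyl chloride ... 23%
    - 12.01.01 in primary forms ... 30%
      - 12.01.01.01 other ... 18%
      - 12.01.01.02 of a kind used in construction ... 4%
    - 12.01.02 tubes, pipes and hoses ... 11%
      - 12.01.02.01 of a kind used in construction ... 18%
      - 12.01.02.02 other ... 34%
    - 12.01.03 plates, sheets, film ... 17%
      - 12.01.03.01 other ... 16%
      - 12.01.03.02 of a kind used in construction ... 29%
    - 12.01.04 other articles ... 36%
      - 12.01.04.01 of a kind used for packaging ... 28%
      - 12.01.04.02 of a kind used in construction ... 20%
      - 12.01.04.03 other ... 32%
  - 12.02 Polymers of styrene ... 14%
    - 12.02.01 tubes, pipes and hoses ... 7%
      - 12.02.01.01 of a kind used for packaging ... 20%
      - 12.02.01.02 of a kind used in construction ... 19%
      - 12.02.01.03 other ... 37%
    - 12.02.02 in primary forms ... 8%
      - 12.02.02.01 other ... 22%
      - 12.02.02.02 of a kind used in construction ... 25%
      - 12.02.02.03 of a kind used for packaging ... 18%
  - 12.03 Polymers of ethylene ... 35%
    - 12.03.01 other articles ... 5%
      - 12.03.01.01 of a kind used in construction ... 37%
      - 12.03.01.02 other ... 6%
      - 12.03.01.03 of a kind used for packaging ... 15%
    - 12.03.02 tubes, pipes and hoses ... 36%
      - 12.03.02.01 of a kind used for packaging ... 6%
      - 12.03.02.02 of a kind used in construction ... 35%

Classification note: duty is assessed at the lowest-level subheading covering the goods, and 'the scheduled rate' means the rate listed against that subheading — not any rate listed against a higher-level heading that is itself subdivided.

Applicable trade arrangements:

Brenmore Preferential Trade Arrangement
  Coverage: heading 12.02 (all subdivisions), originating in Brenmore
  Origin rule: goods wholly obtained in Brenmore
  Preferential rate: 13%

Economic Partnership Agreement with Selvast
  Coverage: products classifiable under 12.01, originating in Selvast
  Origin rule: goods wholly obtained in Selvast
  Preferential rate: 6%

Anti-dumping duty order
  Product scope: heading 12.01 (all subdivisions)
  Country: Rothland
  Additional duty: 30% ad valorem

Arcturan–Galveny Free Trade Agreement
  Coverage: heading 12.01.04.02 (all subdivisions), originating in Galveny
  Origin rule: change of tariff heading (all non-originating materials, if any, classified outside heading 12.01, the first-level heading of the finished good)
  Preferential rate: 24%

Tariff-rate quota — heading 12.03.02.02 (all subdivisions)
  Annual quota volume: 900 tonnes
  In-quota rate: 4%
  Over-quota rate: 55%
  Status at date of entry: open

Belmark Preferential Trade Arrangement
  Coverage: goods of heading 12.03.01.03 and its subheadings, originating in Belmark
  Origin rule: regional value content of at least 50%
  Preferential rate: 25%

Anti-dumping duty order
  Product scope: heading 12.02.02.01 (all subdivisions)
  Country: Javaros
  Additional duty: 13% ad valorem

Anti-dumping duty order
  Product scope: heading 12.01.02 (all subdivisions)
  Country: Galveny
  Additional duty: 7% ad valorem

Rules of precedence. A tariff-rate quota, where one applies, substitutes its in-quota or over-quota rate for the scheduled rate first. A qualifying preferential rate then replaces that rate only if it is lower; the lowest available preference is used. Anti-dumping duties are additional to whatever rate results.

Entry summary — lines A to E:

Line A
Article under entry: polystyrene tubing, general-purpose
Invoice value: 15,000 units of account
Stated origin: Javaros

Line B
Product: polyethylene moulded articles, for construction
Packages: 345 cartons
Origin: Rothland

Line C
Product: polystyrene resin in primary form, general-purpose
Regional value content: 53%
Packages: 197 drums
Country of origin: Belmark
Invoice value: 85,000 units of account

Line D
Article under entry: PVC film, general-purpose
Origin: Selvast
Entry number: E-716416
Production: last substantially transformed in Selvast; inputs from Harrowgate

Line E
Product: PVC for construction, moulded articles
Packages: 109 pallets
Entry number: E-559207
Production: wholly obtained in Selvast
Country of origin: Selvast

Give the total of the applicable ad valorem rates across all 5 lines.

Line A: polystyrene → 12.02; tubing → 12.02.01; general-purpose → 12.02.01.03. Scheduled 37%. No special measure applies. → 37%.
Line B: polyethylene → 12.03; moulded articles → 12.03.01; for construction → 12.03.01.01. Scheduled 37%. No special measure applies. → 37%.
Line C: polystyrene → 12.02; resin in primary form → 12.02.02; general-purpose → 12.02.02.01. Scheduled 22%. Belmark agreement on 12.03.01.03: 12.02.02.01 not covered. → 22%.
Line D: PVC → 12.01; film → 12.01.03; general-purpose → 12.01.03.01. Scheduled 16%. Selvast agreement on 12.01: not wholly obtained. → 16%.
Line E: PVC → 12.01; moulded articles → 12.01.04; for construction → 12.01.04.02. Scheduled 20%. Selvast agreement on 12.01: wholly obtained → 6% available; preferential 6%. → 6%.
Sum: 37% + 37% + 22% + 16% + 6% = 118%.

118%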